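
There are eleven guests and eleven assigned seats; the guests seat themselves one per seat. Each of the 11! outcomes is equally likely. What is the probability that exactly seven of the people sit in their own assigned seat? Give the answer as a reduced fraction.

Favorable outcomes: C(11,7)·!4 = 330·9 = 2970.
Total outcomes: 11! = 39916800.
Probability = 2970/39916800 = 1/13440.

1/13440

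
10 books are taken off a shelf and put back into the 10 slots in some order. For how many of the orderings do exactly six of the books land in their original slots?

1890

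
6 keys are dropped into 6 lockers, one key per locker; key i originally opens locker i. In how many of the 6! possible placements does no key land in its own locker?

265

Recurrence: !6 = 5·(!5 + !4).
!6 = 5·(44 + 9) = 5·53 = 265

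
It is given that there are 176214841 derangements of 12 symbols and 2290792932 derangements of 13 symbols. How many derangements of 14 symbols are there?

32071101049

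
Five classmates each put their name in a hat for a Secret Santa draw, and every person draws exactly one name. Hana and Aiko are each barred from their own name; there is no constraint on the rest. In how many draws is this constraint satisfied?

78

Let A_j be the event that the j-th constrained one is fixed. By inclusion-exclusion over the 2 events:
Σ_{j=0}^{2} (-1)^j C(2,j)(5-j)!
= C(2,0)·5! - C(2,1)·4! + C(2,2)·3!
= 120 - 48 + 6
= 78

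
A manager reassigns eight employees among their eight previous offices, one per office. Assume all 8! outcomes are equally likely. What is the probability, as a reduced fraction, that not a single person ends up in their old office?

2119/5760

Favorable outcomes: !8 = 14833.
Total outcomes: 8! = 40320.
Probability = 14833/40320 = 2119/5760.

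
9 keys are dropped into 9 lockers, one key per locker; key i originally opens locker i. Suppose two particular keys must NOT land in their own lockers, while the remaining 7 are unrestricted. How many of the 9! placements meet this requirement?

287280

Inclusion-exclusion on the 2 forbidden self-matches:
Σ_{j=0}^{2} (-1)^j C(2,j)(9-j)!
= C(2,0)·9! - C(2,1)·8! + C(2,2)·7!
= 362880 - 80640 + 5040
= 287280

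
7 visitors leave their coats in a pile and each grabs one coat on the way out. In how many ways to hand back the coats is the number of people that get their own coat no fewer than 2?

# with exactly i fixed is C(7,i)·!(7-i); sum over i=2..7:
  i=2: C(7,2)·!5 = 21·44 = 924
  i=3: C(7,3)·!4 = 35·9 = 315
  i=4: C(7,4)·!3 = 35·2 = 70
  i=5: C(7,5)·!2 = 21·1 = 21
  i=6: C(7,6)·!1 = 7·0 = 0
  i=7: C(7,7)·!0 = 1·1 = 1
Total = 1331.

1331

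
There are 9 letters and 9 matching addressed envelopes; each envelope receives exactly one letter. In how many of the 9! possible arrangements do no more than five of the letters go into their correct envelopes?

362675

# with exactly i fixed is C(9,i)·!(9-i); sum over i=0..5:
  i=0: C(9,0)·!9 = 1·133496 = 133496
  i=1: C(9,1)·!8 = 9·14833 = 133497
  i=2: C(9,2)·!7 = 36·1854 = 66744
  i=3: C(9,3)·!6 = 84·265 = 22260
  i=4: C(9,4)·!5 = 126·44 = 5544
  i=5: C(9,5)·!4 = 126·9 = 1134
Total = 362675.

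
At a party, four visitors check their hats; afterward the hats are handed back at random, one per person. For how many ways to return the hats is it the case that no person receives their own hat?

Use !n = n·!(n-1) + (-1)^n.
!4 = 4·2 + 1 = 9

9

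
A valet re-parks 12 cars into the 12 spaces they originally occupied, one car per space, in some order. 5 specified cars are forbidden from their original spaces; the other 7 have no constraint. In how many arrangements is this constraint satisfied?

312273360

Inclusion-exclusion on the 5 forbidden self-matches:
Σ_{j=0}^{5} (-1)^j C(5,j)(12-j)!
= C(5,0)·12! - C(5,1)·11! + C(5,2)·10! - C(5,3)·9! + C(5,4)·8! - C(5,5)·7!
= 479001600 - 199584000 + 36288000 - 3628800 + 201600 - 5040
= 312273360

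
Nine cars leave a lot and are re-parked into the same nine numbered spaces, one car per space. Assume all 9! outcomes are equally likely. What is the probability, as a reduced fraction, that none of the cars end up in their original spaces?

Favorable outcomes: !9 = 133496.
Total outcomes: 9! = 362880.
Probability = 133496/362880 = 16687/45360.

16687/45360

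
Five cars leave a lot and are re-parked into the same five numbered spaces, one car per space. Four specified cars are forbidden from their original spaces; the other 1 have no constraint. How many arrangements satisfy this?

53

Inclusion-exclusion on the 4 forbidden self-matches:
Σ_{j=0}^{4} (-1)^j C(4,j)(5-j)!
= C(4,0)·5! - C(4,1)·4! + C(4,2)·3! - C(4,3)·2! + C(4,4)·1!
= 120 - 96 + 36 - 8 + 1
= 53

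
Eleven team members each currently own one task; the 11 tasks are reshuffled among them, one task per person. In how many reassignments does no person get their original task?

By inclusion-exclusion, !11 = Σ (-1)^k · 11!/k! for k=0..11
= 11! - 11!/1! + 11!/2! - 11!/3! + 11!/4! - 11!/5! + 11!/6! - 11!/7! + 11!/8! - 11!/9! + 11!/10! - 11!/11!
= 39916800 - 39916800 + 19958400 - 6652800 + 1663200 - 332640 + 55440 - 7920 + 990 - 110 + 11 - 1
= 14684570

14684570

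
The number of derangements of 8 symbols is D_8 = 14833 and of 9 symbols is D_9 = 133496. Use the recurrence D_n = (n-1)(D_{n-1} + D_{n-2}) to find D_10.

D_10 = (10-1)·(D_9 + D_8) = 9·(133496 + 14833) = 9·148329 = 1334961.

1334961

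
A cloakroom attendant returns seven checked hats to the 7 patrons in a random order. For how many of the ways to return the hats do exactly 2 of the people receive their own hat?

Choose which 2 of the 7 are fixed: C(7,2) = 21.
The other 5 form a derangement: !5 = 44.
Total: 21 × 44 = 924.

924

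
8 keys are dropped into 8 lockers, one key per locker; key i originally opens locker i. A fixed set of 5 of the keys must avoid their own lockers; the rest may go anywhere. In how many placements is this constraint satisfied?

21234

Inclusion-exclusion on the 5 forbidden self-matches:
Σ_{j=0}^{5} (-1)^j C(5,j)(8-j)!
= C(5,0)·8! - C(5,1)·7! + C(5,2)·6! - C(5,3)·5! + C(5,4)·4! - C(5,5)·3!
= 40320 - 25200 + 7200 - 1200 + 120 - 6
= 21234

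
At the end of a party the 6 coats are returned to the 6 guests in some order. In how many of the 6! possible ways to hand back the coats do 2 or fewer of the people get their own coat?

664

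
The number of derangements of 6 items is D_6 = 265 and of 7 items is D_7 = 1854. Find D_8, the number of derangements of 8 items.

14833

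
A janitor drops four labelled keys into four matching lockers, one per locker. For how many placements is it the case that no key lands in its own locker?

!4 is the nearest integer to 4!/e.
4! = 24, and 24/e ≈ 8.83, so !4 = 9.

9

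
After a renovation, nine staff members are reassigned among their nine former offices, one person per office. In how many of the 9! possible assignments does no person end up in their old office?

By inclusion-exclusion, !9 = Σ (-1)^k · 9!/k! for k=0..9
= 9! - 9!/1! + 9!/2! - 9!/3! + 9!/4! - 9!/5! + 9!/6! - 9!/7! + 9!/8! - 9!/9!
= 362880 - 362880 + 181440 - 60480 + 15120 - 3024 + 504 - 72 + 9 - 1
= 133496

133496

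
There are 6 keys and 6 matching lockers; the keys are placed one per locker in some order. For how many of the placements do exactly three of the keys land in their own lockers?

Pick the 3 fixed positions: C(6,3) = 20 ways.
The other 3 form a derangement: !3 = 2.
Total: 20 × 2 = 40.

40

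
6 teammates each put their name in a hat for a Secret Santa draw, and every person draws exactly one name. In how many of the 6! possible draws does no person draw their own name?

265

Recurrence: !6 = 5·(!5 + !4).
!6 = 5·(44 + 9) = 5·53 = 265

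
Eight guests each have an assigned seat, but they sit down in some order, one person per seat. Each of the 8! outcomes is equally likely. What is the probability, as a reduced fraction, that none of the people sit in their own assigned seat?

2119/5760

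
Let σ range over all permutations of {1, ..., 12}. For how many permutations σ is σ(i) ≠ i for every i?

The number of derangements of 12 is !12 = Σ_{k=0}^{12} (-1)^k·12!/k!
= 12! - 12!/1! + 12!/2! - 12!/3! + 12!/4! - 12!/5! + 12!/6! - 12!/7! + 12!/8! - 12!/9! + 12!/10! - 12!/11! + 12!/12!
= 479001600 - 479001600 + 239500800 - 79833600 + 19958400 - 3991680 + 665280 - 95040 + 11880 - 1320 + 132 - 12 + 1
= 176214841

176214841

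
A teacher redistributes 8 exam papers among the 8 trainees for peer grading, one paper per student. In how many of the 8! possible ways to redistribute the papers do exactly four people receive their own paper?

Choose which 4 of the 8 are fixed: C(8,4) = 70.
The other 4 form a derangement: !4 = 9.
Total: 70 × 9 = 630.

630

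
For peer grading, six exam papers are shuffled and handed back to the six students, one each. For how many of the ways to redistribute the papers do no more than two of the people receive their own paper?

664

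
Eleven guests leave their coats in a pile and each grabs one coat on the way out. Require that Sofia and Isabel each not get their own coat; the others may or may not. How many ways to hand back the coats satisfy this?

Let A_j be the event that the j-th constrained one is fixed. By inclusion-exclusion over the 2 events:
Σ_{j=0}^{2} (-1)^j C(2,j)(11-j)!
= C(2,0)·11! - C(2,1)·10! + C(2,2)·9!
= 39916800 - 7257600 + 362880
= 33022080

33022080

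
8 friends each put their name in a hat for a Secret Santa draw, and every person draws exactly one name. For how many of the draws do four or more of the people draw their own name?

771

# with exactly i fixed is C(8,i)·!(8-i); sum over i=4..8:
  i=4: C(8,4)·!4 = 70·9 = 630
  i=5: C(8,5)·!3 = 56·2 = 112
  i=6: C(8,6)·!2 = 28·1 = 28
  i=7: C(8,7)·!1 = 8·0 = 0
  i=8: C(8,8)·!0 = 1·1 = 1
Total = 771.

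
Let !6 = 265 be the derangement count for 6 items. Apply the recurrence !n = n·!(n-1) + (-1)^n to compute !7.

1854

!7 = 7·265 - 1 = 1854.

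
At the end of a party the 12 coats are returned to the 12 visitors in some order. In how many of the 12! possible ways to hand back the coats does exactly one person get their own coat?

176214840

Choose which one of the 12 is fixed: C(12,1) = 12.
The other 11 form a derangement: !11 = 14684570.
Total: 12 × 14684570 = 176214840.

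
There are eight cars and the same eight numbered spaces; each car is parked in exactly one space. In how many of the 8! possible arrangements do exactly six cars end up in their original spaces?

28

Pick the 6 fixed positions: C(8,6) = 28 ways.
The remaining 2 must be deranged: !2 = 1.
Total: 28 × 1 = 28.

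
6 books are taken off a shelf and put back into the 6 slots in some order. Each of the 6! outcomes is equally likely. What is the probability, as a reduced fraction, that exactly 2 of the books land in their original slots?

3/16

Favorable outcomes: C(6,2)·!4 = 15·9 = 135.
Total outcomes: 6! = 720.
Probability = 135/720 = 3/16.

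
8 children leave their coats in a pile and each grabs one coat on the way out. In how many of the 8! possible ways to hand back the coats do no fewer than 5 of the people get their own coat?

Sum C(8,i)·!(8-i) for i = 5..8:
  i=5: C(8,5)·!3 = 56·2 = 112
  i=6: C(8,6)·!2 = 28·1 = 28
  i=7: C(8,7)·!1 = 8·0 = 0
  i=8: C(8,8)·!0 = 1·1 = 1
Total = 141.

141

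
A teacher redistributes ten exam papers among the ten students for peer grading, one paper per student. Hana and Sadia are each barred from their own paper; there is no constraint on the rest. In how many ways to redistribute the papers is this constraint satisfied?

Let A_j be the event that the j-th constrained one is fixed. By inclusion-exclusion over the 2 events:
Σ_{j=0}^{2} (-1)^j C(2,j)(10-j)!
= C(2,0)·10! - C(2,1)·9! + C(2,2)·8!
= 3628800 - 725760 + 40320
= 2943360

2943360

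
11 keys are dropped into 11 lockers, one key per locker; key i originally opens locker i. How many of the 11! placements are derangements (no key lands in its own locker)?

!11 = 11! · Σ_{k=0}^{11} (-1)^k/k!
= 11! - 11!/1! + 11!/2! - 11!/3! + 11!/4! - 11!/5! + 11!/6! - 11!/7! + 11!/8! - 11!/9! + 11!/10! - 11!/11!
= 39916800 - 39916800 + 19958400 - 6652800 + 1663200 - 332640 + 55440 - 7920 + 990 - 110 + 11 - 1
= 14684570

14684570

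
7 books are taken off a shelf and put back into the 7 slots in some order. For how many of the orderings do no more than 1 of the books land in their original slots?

3709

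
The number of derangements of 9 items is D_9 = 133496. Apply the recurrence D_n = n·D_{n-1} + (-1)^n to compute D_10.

1334961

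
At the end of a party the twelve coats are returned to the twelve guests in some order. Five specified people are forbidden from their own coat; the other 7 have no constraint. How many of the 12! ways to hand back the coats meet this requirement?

312273360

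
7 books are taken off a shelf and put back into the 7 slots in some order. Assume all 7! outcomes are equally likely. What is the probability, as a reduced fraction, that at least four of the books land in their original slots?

Favorable outcomes: Σ_{i≥4} C(7,i)·!(7-i) = 35·2 + 21·1 + 7·0 + 1·1 = 92.
Total outcomes: 7! = 5040.
Probability = 92/5040 = 23/1260.

23/1260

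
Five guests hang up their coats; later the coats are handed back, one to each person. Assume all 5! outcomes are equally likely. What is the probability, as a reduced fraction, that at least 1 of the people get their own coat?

Favorable outcomes: Σ_{i≥1} C(5,i)·!(5-i) = 5·9 + 10·2 + 10·1 + 5·0 + 1·1 = 76.
Total outcomes: 5! = 120.
Probability = 76/120 = 19/30.

19/30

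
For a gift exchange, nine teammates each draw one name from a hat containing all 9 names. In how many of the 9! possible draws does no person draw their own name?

133496

!9 = 9! · Σ_{k=0}^{9} (-1)^k/k!
= 9! - 9!/1! + 9!/2! - 9!/3! + 9!/4! - 9!/5! + 9!/6! - 9!/7! + 9!/8! - 9!/9!
= 362880 - 362880 + 181440 - 60480 + 15120 - 3024 + 504 - 72 + 9 - 1
= 133496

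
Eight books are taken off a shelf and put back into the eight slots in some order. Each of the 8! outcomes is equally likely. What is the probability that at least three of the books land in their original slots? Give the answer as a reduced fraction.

Favorable outcomes: Σ_{i≥3} C(8,i)·!(8-i) = 56·44 + 70·9 + 56·2 + 28·1 + 8·0 + 1·1 = 3235.
Total outcomes: 8! = 40320.
Probability = 3235/40320 = 647/8064.

647/8064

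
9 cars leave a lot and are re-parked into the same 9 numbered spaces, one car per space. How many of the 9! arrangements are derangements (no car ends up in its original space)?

The subfactorial !9 = [9!/e] (nearest integer).
9! = 362880, and 362880/e ≈ 133496.09, so !9 = 133496.

133496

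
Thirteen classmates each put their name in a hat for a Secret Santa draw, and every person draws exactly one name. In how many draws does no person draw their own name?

!13 is the nearest integer to 13!/e.
13! = 6227020800, and 6227020800/e ≈ 2290792932.07, so !13 = 2290792932.

2290792932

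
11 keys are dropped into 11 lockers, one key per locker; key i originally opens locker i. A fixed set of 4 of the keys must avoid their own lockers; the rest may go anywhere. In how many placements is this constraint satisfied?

Inclusion-exclusion on the 4 forbidden self-matches:
Σ_{j=0}^{4} (-1)^j C(4,j)(11-j)!
= C(4,0)·11! - C(4,1)·10! + C(4,2)·9! - C(4,3)·8! + C(4,4)·7!
= 39916800 - 14515200 + 2177280 - 161280 + 5040
= 27422640

27422640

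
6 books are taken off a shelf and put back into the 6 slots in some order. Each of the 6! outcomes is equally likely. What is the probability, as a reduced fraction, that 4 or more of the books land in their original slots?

1/45

Favorable outcomes: Σ_{i≥4} C(6,i)·!(6-i) = 15·1 + 6·0 + 1·1 = 16.
Total outcomes: 6! = 720.
Probability = 16/720 = 1/45.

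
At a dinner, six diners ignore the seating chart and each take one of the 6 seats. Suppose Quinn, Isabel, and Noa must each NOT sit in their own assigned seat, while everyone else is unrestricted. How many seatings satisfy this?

426

Inclusion-exclusion on the 3 forbidden self-matches:
Σ_{j=0}^{3} (-1)^j C(3,j)(6-j)!
= C(3,0)·6! - C(3,1)·5! + C(3,2)·4! - C(3,3)·3!
= 720 - 360 + 72 - 6
= 426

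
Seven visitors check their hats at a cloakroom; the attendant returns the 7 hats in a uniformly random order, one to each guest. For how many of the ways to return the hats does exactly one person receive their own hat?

1855

Pick the single fixed position: C(7,1) = 7 ways.
The remaining 6 must be deranged: !6 = 265.
Total: 7 × 265 = 1855.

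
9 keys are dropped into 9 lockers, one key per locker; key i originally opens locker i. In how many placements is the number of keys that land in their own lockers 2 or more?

95887

# with exactly i fixed is C(9,i)·!(9-i); sum over i=2..9:
  i=2: C(9,2)·!7 = 36·1854 = 66744
  i=3: C(9,3)·!6 = 84·265 = 22260
  i=4: C(9,4)·!5 = 126·44 = 5544
  i=5: C(9,5)·!4 = 126·9 = 1134
  i=6: C(9,6)·!3 = 84·2 = 168
  i=7: C(9,7)·!2 = 36·1 = 36
  i=8: C(9,8)·!1 = 9·0 = 0
  i=9: C(9,9)·!0 = 1·1 = 1
Total = 95887.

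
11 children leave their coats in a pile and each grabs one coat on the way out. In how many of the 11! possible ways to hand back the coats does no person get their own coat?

14684570

!11 = 11! · Σ_{k=0}^{11} (-1)^k/k!
= 11! - 11!/1! + 11!/2! - 11!/3! + 11!/4! - 11!/5! + 11!/6! - 11!/7! + 11!/8! - 11!/9! + 11!/10! - 11!/11!
= 39916800 - 39916800 + 19958400 - 6652800 + 1663200 - 332640 + 55440 - 7920 + 990 - 110 + 11 - 1
= 14684570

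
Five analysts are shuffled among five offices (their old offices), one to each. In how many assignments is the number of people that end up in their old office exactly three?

10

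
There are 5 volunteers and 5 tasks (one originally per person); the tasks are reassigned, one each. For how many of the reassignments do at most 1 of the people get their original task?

89

# with exactly i fixed is C(5,i)·!(5-i); sum over i=0..1:
  i=0: C(5,0)·!5 = 1·44 = 44
  i=1: C(5,1)·!4 = 5·9 = 45
Total = 89.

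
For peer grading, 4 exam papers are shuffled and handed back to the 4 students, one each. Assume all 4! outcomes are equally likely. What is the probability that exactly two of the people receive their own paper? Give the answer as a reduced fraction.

1/4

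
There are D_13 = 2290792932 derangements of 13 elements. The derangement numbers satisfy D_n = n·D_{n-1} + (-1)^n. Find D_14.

D_14 = 14·2290792932 + 1 = 32071101049.

32071101049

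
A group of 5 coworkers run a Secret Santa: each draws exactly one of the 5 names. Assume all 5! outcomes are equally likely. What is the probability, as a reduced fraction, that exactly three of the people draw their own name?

Favorable outcomes: C(5,3)·!2 = 10·1 = 10.
Total outcomes: 5! = 120.
Probability = 10/120 = 1/12.

1/12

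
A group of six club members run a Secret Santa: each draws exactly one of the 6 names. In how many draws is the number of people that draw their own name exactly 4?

15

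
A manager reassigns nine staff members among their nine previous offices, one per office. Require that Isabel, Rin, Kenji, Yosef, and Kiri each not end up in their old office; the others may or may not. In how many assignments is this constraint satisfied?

Inclusion-exclusion on the 5 forbidden self-matches:
Σ_{j=0}^{5} (-1)^j C(5,j)(9-j)!
= C(5,0)·9! - C(5,1)·8! + C(5,2)·7! - C(5,3)·6! + C(5,4)·5! - C(5,5)·4!
= 362880 - 201600 + 50400 - 7200 + 600 - 24
= 205056

205056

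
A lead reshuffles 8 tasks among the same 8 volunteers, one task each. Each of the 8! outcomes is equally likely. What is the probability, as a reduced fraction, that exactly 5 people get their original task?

Favorable outcomes: C(8,5)·!3 = 56·2 = 112.
Total outcomes: 8! = 40320.
Probability = 112/40320 = 1/360.

1/360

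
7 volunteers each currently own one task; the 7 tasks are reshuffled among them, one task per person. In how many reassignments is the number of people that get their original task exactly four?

70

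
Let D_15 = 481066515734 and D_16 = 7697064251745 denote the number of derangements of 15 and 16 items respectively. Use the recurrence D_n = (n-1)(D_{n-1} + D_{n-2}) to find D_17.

130850092279664

D_17 = (17-1)·(D_16 + D_15) = 16·(7697064251745 + 481066515734) = 16·8178130767479 = 130850092279664.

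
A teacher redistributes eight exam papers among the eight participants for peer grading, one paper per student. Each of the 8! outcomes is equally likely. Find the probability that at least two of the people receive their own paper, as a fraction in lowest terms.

Favorable outcomes: Σ_{i≥2} C(8,i)·!(8-i) = 28·265 + 56·44 + 70·9 + 56·2 + 28·1 + 8·0 + 1·1 = 10655.
Total outcomes: 8! = 40320.
Probability = 10655/40320 = 2131/8064.

2131/8064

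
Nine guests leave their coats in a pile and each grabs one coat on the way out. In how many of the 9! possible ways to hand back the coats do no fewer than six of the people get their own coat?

205

Sum C(9,i)·!(9-i) for i = 6..9:
  i=6: C(9,6)·!3 = 84·2 = 168
  i=7: C(9,7)·!2 = 36·1 = 36
  i=8: C(9,8)·!1 = 9·0 = 0
  i=9: C(9,9)·!0 = 1·1 = 1
Total = 205.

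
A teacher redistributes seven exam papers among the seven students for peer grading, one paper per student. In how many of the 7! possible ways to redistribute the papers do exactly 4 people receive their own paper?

Choose which 4 of the 7 are fixed: C(7,4) = 35.
The other 3 form a derangement: !3 = 2.
Total: 35 × 2 = 70.

70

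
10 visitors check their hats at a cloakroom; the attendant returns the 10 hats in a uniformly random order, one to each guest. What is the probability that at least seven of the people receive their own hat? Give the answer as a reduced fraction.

Favorable outcomes: Σ_{i≥7} C(10,i)·!(10-i) = 120·2 + 45·1 + 10·0 + 1·1 = 286.
Total outcomes: 10! = 3628800.
Probability = 286/3628800 = 143/1814400.

143/1814400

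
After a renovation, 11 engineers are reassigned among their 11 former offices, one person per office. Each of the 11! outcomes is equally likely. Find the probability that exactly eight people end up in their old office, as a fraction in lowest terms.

1/120960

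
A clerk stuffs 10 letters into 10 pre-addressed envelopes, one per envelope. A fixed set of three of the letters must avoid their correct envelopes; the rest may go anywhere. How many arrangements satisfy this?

Let A_j be the event that the j-th constrained one is fixed. By inclusion-exclusion over the 3 events:
Σ_{j=0}^{3} (-1)^j C(3,j)(10-j)!
= C(3,0)·10! - C(3,1)·9! + C(3,2)·8! - C(3,3)·7!
= 3628800 - 1088640 + 120960 - 5040
= 2656080

2656080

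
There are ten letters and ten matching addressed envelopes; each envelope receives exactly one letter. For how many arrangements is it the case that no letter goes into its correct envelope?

1334961

The number of derangements of 10 is !10 = Σ_{k=0}^{10} (-1)^k·10!/k!
= 10! - 10!/1! + 10!/2! - 10!/3! + 10!/4! - 10!/5! + 10!/6! - 10!/7! + 10!/8! - 10!/9! + 10!/10!
= 3628800 - 3628800 + 1814400 - 604800 + 151200 - 30240 + 5040 - 720 + 90 - 10 + 1
= 1334961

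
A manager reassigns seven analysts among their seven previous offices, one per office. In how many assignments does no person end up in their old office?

1854

The number of derangements of 7 is !7 = Σ_{k=0}^{7} (-1)^k·7!/k!
= 7! - 7!/1! + 7!/2! - 7!/3! + 7!/4! - 7!/5! + 7!/6! - 7!/7!
= 5040 - 5040 + 2520 - 840 + 210 - 42 + 7 - 1
= 1854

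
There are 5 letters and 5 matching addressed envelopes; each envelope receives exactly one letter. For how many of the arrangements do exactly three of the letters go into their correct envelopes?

10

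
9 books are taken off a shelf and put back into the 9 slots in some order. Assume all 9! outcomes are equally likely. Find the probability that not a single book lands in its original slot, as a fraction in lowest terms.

16687/45360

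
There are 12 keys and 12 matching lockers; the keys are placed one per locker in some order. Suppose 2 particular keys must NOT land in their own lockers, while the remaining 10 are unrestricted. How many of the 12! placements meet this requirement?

Let A_j be the event that the j-th constrained one is fixed. By inclusion-exclusion over the 2 events:
Σ_{j=0}^{2} (-1)^j C(2,j)(12-j)!
= C(2,0)·12! - C(2,1)·11! + C(2,2)·10!
= 479001600 - 79833600 + 3628800
= 402796800

402796800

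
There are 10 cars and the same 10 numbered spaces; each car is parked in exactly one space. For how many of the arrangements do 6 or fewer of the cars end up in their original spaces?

3628514

# with exactly i fixed is C(10,i)·!(10-i); sum over i=0..6:
  i=0: C(10,0)·!10 = 1·1334961 = 1334961
  i=1: C(10,1)·!9 = 10·133496 = 1334960
  i=2: C(10,2)·!8 = 45·14833 = 667485
  i=3: C(10,3)·!7 = 120·1854 = 222480
  i=4: C(10,4)·!6 = 210·265 = 55650
  i=5: C(10,5)·!5 = 252·44 = 11088
  i=6: C(10,6)·!4 = 210·9 = 1890
Total = 3628514.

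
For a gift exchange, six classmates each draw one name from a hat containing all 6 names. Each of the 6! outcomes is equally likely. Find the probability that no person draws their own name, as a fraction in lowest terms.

Favorable outcomes: !6 = 265.
Total outcomes: 6! = 720.
Probability = 265/720 = 53/144.

53/144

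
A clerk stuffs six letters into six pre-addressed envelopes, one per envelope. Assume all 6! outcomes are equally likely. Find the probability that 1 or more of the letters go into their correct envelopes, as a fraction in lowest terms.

91/144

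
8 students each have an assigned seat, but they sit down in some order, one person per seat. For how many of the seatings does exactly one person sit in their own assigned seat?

Choose which one of the 8 is fixed: C(8,1) = 8.
The other 7 form a derangement: !7 = 1854.
Total: 8 × 1854 = 14832.

14832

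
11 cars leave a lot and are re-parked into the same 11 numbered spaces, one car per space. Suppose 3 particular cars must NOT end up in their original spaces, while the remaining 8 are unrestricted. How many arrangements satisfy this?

30078720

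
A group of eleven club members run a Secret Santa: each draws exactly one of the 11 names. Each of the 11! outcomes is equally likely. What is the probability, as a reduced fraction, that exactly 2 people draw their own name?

Favorable outcomes: C(11,2)·!9 = 55·133496 = 7342280.
Total outcomes: 11! = 39916800.
Probability = 7342280/39916800 = 16687/90720.

16687/90720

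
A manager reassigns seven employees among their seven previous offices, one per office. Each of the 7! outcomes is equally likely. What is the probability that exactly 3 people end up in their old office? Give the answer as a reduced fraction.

Favorable outcomes: C(7,3)·!4 = 35·9 = 315.
Total outcomes: 7! = 5040.
Probability = 315/5040 = 1/16.

1/16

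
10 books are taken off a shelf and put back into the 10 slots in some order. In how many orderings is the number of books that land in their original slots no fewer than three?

291394

Sum C(10,i)·!(10-i) for i = 3..10:
  i=3: C(10,3)·!7 = 120·1854 = 222480
  i=4: C(10,4)·!6 = 210·265 = 55650
  i=5: C(10,5)·!5 = 252·44 = 11088
  i=6: C(10,6)·!4 = 210·9 = 1890
  i=7: C(10,7)·!3 = 120·2 = 240
  i=8: C(10,8)·!2 = 45·1 = 45
  i=9: C(10,9)·!1 = 10·0 = 0
  i=10: C(10,10)·!0 = 1·1 = 1
Total = 291394.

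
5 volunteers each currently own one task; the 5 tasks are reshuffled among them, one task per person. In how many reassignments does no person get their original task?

44

Recurrence: !5 = 5·!4 + (-1)^5.
!5 = 5·9 - 1 = 44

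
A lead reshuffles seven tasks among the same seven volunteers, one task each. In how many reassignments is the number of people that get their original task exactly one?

Pick the single fixed position: C(7,1) = 7 ways.
The remaining 6 must be deranged: !6 = 265.
Total: 7 × 265 = 1855.

1855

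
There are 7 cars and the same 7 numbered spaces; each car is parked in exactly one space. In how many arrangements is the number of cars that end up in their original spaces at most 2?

Sum C(7,i)·!(7-i) for i = 0..2:
  i=0: C(7,0)·!7 = 1·1854 = 1854
  i=1: C(7,1)·!6 = 7·265 = 1855
  i=2: C(7,2)·!5 = 21·44 = 924
Total = 4633.

4633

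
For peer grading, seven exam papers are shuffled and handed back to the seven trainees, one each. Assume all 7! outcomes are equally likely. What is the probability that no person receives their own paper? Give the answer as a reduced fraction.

103/280

Favorable outcomes: !7 = 1854.
Total outcomes: 7! = 5040.
Probability = 1854/5040 = 103/280.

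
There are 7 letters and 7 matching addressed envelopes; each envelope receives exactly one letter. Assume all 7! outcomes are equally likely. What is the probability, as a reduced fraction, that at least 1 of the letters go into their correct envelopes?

Favorable outcomes: Σ_{i≥1} C(7,i)·!(7-i) = 7·265 + 21·44 + 35·9 + 35·2 + 21·1 + 7·0 + 1·1 = 3186.
Total outcomes: 7! = 5040.
Probability = 3186/5040 = 177/280.

177/280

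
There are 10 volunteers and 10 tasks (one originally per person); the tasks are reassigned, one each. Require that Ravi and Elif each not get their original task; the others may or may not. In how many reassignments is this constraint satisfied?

Let A_j be the event that the j-th constrained one is fixed. By inclusion-exclusion over the 2 events:
Σ_{j=0}^{2} (-1)^j C(2,j)(10-j)!
= C(2,0)·10! - C(2,1)·9! + C(2,2)·8!
= 3628800 - 725760 + 40320
= 2943360

2943360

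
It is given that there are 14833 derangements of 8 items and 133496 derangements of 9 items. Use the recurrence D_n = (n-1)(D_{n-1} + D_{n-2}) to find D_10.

1334961

D_10 = (10-1)·(D_9 + D_8) = 9·(133496 + 14833) = 9·148329 = 1334961.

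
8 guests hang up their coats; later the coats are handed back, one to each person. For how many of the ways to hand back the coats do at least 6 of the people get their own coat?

# with exactly i fixed is C(8,i)·!(8-i); sum over i=6..8:
  i=6: C(8,6)·!2 = 28·1 = 28
  i=7: C(8,7)·!1 = 8·0 = 0
  i=8: C(8,8)·!0 = 1·1 = 1
Total = 29.

29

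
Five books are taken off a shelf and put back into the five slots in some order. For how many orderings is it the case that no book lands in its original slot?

The number of derangements of 5 is !5 = Σ_{k=0}^{5} (-1)^k·5!/k!
= 5! - 5!/1! + 5!/2! - 5!/3! + 5!/4! - 5!/5!
= 120 - 120 + 60 - 20 + 5 - 1
= 44

44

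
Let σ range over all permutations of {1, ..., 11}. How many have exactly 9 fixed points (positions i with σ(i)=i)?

Choose which 9 of the 11 are fixed: C(11,9) = 55.
The other 2 form a derangement: !2 = 1.
Total: 55 × 1 = 55.

55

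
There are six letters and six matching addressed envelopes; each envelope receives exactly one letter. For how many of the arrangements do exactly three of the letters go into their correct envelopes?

40

Choose which 3 of the 6 are fixed: C(6,3) = 20.
The remaining 3 must be deranged: !3 = 2.
Total: 20 × 2 = 40.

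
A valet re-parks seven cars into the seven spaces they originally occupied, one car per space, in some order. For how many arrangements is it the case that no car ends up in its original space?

1854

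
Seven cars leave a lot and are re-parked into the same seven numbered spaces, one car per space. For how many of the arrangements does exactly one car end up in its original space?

1855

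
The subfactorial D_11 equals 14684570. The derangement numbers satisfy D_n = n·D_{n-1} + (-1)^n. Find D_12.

176214841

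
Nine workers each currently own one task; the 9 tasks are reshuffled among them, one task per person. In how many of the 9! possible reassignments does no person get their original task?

133496

The number of derangements of 9 is !9 = Σ_{k=0}^{9} (-1)^k·9!/k!
= 9! - 9!/1! + 9!/2! - 9!/3! + 9!/4! - 9!/5! + 9!/6! - 9!/7! + 9!/8! - 9!/9!
= 362880 - 362880 + 181440 - 60480 + 15120 - 3024 + 504 - 72 + 9 - 1
= 133496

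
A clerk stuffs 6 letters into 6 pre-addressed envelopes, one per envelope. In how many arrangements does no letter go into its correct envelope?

By inclusion-exclusion, !6 = Σ (-1)^k · 6!/k! for k=0..6
= 6! - 6!/1! + 6!/2! - 6!/3! + 6!/4! - 6!/5! + 6!/6!
= 720 - 720 + 360 - 120 + 30 - 6 + 1
= 265

265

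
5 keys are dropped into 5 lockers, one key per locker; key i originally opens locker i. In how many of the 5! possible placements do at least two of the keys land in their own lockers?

31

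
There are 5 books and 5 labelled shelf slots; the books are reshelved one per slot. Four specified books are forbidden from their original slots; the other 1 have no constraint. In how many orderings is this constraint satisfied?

53

Inclusion-exclusion on the 4 forbidden self-matches:
Σ_{j=0}^{4} (-1)^j C(4,j)(5-j)!
= C(4,0)·5! - C(4,1)·4! + C(4,2)·3! - C(4,3)·2! + C(4,4)·1!
= 120 - 96 + 36 - 8 + 1
= 53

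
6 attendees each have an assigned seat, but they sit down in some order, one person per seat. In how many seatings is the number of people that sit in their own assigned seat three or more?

56

Sum C(6,i)·!(6-i) for i = 3..6:
  i=3: C(6,3)·!3 = 20·2 = 40
  i=4: C(6,4)·!2 = 15·1 = 15
  i=5: C(6,5)·!1 = 6·0 = 0
  i=6: C(6,6)·!0 = 1·1 = 1
Total = 56.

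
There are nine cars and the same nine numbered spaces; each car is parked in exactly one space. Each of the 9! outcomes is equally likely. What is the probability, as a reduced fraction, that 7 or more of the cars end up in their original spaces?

37/362880

Favorable outcomes: Σ_{i≥7} C(9,i)·!(9-i) = 36·1 + 9·0 + 1·1 = 37.
Total outcomes: 9! = 362880.
Probability = 37/362880 = 37/362880.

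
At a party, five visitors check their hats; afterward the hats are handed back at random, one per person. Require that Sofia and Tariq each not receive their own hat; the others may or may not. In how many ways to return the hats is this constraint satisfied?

78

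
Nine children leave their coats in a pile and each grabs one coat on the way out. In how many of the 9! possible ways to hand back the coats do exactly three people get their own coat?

22260

Choose which 3 of the 9 are fixed: C(9,3) = 84.
The remaining 6 must be deranged: !6 = 265.
Total: 84 × 265 = 22260.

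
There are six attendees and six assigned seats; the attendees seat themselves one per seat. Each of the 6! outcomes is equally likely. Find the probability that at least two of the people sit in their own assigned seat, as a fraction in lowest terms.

191/720

Favorable outcomes: Σ_{i≥2} C(6,i)·!(6-i) = 15·9 + 20·2 + 15·1 + 6·0 + 1·1 = 191.
Total outcomes: 6! = 720.
Probability = 191/720 = 191/720.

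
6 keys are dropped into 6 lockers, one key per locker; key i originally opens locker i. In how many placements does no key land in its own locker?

The number of derangements of 6 is !6 = Σ_{k=0}^{6} (-1)^k·6!/k!
= 6! - 6!/1! + 6!/2! - 6!/3! + 6!/4! - 6!/5! + 6!/6!
= 720 - 720 + 360 - 120 + 30 - 6 + 1
= 265

265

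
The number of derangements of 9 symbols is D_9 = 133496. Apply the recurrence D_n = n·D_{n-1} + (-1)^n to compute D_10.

1334961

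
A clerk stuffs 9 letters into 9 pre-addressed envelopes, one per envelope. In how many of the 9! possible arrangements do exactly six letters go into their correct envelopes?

168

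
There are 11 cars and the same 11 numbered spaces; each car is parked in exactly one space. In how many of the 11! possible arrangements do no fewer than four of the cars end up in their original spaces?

# with exactly i fixed is C(11,i)·!(11-i); sum over i=4..11:
  i=4: C(11,4)·!7 = 330·1854 = 611820
  i=5: C(11,5)·!6 = 462·265 = 122430
  i=6: C(11,6)·!5 = 462·44 = 20328
  i=7: C(11,7)·!4 = 330·9 = 2970
  i=8: C(11,8)·!3 = 165·2 = 330
  i=9: C(11,9)·!2 = 55·1 = 55
  i=10: C(11,10)·!1 = 11·0 = 0
  i=11: C(11,11)·!0 = 1·1 = 1
Total = 757934.

757934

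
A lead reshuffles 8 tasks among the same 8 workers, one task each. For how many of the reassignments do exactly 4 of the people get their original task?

Pick the 4 fixed positions: C(8,4) = 70 ways.
The other 4 form a derangement: !4 = 9.
Total: 70 × 9 = 630.

630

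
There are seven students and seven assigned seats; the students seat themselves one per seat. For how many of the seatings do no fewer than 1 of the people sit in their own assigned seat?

# with exactly i fixed is C(7,i)·!(7-i); sum over i=1..7:
  i=1: C(7,1)·!6 = 7·265 = 1855
  i=2: C(7,2)·!5 = 21·44 = 924
  i=3: C(7,3)·!4 = 35·9 = 315
  i=4: C(7,4)·!3 = 35·2 = 70
  i=5: C(7,5)·!2 = 21·1 = 21
  i=6: C(7,6)·!1 = 7·0 = 0
  i=7: C(7,7)·!0 = 1·1 = 1
Total = 3186.

3186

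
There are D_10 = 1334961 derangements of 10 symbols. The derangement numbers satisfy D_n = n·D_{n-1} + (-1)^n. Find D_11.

14684570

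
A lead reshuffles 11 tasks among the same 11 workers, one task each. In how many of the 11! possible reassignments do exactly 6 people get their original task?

20328

Choose which 6 of the 11 are fixed: C(11,6) = 462.
The other 5 form a derangement: !5 = 44.
Total: 462 × 44 = 20328.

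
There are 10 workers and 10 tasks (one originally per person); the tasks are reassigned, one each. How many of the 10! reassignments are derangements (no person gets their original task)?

1334961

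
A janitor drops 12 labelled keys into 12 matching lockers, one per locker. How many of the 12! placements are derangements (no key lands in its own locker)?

176214841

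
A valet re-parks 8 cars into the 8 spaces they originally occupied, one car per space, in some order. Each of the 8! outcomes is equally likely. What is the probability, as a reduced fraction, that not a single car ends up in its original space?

2119/5760

Favorable outcomes: !8 = 14833.
Total outcomes: 8! = 40320.
Probability = 14833/40320 = 2119/5760.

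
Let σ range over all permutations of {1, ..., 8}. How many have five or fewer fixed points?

40291

Sum C(8,i)·!(8-i) for i = 0..5:
  i=0: C(8,0)·!8 = 1·14833 = 14833
  i=1: C(8,1)·!7 = 8·1854 = 14832
  i=2: C(8,2)·!6 = 28·265 = 7420
  i=3: C(8,3)·!5 = 56·44 = 2464
  i=4: C(8,4)·!4 = 70·9 = 630
  i=5: C(8,5)·!3 = 56·2 = 112
Total = 40291.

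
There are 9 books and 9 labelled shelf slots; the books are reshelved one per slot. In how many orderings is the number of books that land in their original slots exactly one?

Choose which one of the 9 is fixed: C(9,1) = 9.
The remaining 8 must be deranged: !8 = 14833.
Total: 9 × 14833 = 133497.

133497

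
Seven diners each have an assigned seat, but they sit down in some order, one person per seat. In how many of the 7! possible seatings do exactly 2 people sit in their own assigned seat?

924

Choose which 2 of the 7 are fixed: C(7,2) = 21.
The remaining 5 must be deranged: !5 = 44.
Total: 21 × 44 = 924.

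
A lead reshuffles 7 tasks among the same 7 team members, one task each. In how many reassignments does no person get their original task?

Use !n = (n-1)(!(n-1) + !(n-2)).
!7 = 6·(265 + 44) = 6·309 = 1854

1854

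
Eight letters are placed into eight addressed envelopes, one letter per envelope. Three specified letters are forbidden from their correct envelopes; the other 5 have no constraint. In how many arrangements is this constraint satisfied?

27240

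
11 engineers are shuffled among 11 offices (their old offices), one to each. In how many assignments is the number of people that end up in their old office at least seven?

3356

# with exactly i fixed is C(11,i)·!(11-i); sum over i=7..11:
  i=7: C(11,7)·!4 = 330·9 = 2970
  i=8: C(11,8)·!3 = 165·2 = 330
  i=9: C(11,9)·!2 = 55·1 = 55
  i=10: C(11,10)·!1 = 11·0 = 0
  i=11: C(11,11)·!0 = 1·1 = 1
Total = 3356.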